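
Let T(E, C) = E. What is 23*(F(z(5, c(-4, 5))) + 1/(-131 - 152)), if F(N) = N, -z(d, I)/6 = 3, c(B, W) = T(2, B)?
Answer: -117185/283 ≈ -414.08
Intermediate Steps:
c(B, W) = 2
z(d, I) = -18 (z(d, I) = -6*3 = -18)
23*(F(z(5, c(-4, 5))) + 1/(-131 - 152)) = 23*(-18 + 1/(-131 - 152)) = 23*(-18 + 1/(-283)) = 23*(-18 - 1/283) = 23*(-5095/283) = -117185/283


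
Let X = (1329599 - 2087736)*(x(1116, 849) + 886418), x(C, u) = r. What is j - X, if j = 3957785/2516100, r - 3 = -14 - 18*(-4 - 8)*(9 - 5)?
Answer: 338502494040980497/503220 ≈ 6.7267e+11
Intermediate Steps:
r = 853 (r = 3 + (-14 - 18*(-4 - 8)*(9 - 5)) = 3 + (-14 - (-216)*4) = 3 + (-14 - 18*(-48)) = 3 + (-14 + 864) = 3 + 850 = 853)
j = 791557/503220 (j = 3957785*(1/2516100) = 791557/503220 ≈ 1.5730)
x(C, u) = 853
X = -672672974127 (X = (1329599 - 2087736)*(853 + 886418) = -758137*887271 = -672672974127)
j - X = 791557/503220 - 1*(-672672974127) = 791557/503220 + 672672974127 = 338502494040980497/503220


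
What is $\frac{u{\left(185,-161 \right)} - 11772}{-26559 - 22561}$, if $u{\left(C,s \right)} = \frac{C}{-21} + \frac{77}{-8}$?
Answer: $\frac{1980793}{8252160} \approx 0.24003$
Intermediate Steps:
$u{\left(C,s \right)} = - \frac{77}{8} - \frac{C}{21}$ ($u{\left(C,s \right)} = C \left(- \frac{1}{21}\right) + 77 \left(- \frac{1}{8}\right) = - \frac{C}{21} - \frac{77}{8} = - \frac{77}{8} - \frac{C}{21}$)
$\frac{u{\left(185,-161 \right)} - 11772}{-26559 - 22561} = \frac{\left(- \frac{77}{8} - \frac{185}{21}\right) - 11772}{-26559 - 22561} = \frac{\left(- \frac{77}{8} - \frac{185}{21}\right) - 11772}{-49120} = \left(- \frac{3097}{168} - 11772\right) \left(- \frac{1}{49120}\right) = \left(- \frac{1980793}{168}\right) \left(- \frac{1}{49120}\right) = \frac{1980793}{8252160}$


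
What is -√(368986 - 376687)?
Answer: -I*√7701 ≈ -87.755*I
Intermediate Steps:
-√(368986 - 376687) = -√(-7701) = -I*√7701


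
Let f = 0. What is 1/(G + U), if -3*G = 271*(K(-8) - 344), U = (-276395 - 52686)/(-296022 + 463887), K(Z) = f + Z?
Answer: 55955/1779110093 ≈ 3.1451e-5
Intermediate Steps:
K(Z) = Z (K(Z) = 0 + Z = Z)
U = -329081/167865 ≈ -1.9604
G = 95392/3 (G = -271*(-8 - 344)/3 = -271*(-352)/3 = -⅓*(-95392) = 95392/3 ≈ 31797.)
1/(G + U) = 1/(95392/3 - 329081/167865) = 1/(1779110093/55955) = 55955/1779110093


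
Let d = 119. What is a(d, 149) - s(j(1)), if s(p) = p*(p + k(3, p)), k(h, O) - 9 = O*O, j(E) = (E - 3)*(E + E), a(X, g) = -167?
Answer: -83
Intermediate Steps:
j(E) = 2*E*(-3 + E) (j(E) = (-3 + E)*(2*E) = 2*E*(-3 + E))
k(h, O) = 9 + O² (k(h, O) = 9 + O*O = 9 + O²)
s(p) = p*(9 + p + p²) (s(p) = p*(p + (9 + p²)) = p*(9 + p + p²))
a(d, 149) - s(j(1)) = -167 - 2*1*(-3 + 1)*(9 + 2*1*(-3 + 1) + (2*1*(-3 + 1))²) = -167 - 2*1*(-2)*(9 + 2*1*(-2) + (2*1*(-2))²) = -167 - (-4)*(9 - 4 + (-4)²) = -167 - (-4)*(9 - 4 + 16) = -167 - (-4)*21 = -167 - 1*(-84) = -167 + 84 = -83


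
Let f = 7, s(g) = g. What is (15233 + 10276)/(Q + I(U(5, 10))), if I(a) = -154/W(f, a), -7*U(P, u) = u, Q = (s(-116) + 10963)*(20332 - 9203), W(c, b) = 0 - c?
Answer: 25509/120716285 ≈ 0.00021131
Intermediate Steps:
W(c, b) = -c
Q = 120716263 (Q = (-116 + 10963)*(20332 - 9203) = 10847*11129 = 120716263)
U(P, u) = -u/7
I(a) = 22 (I(a) = -154/((-1*7)) = -154/(-7) = -154*(-⅐) = 22)
(15233 + 10276)/(Q + I(U(5, 10))) = (15233 + 10276)/(120716263 + 22) = 25509/120716285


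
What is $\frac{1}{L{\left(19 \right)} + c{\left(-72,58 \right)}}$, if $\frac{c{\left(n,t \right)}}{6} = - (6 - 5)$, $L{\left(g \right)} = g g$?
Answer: $\frac{1}{355} \approx 0.0028169$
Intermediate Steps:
$L{\left(g \right)} = g^{2}$
$c{\left(n,t \right)} = -6$ ($c{\left(n,t \right)} = 6 \left(- (6 - 5)\right) = 6 \left(\left(-1\right) 1\right) = 6 \left(-1\right) = -6$)
$\frac{1}{L{\left(19 \right)} + c{\left(-72,58 \right)}} = \frac{1}{19^{2} - 6} = \frac{1}{361 - 6} = \frac{1}{355}$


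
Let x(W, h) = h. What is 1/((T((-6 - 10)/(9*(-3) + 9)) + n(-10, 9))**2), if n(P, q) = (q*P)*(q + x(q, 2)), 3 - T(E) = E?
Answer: 81/79049881 ≈ 1.0247e-6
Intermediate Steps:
T(E) = 3 - E
n(P, q) = P*q*(2 + q) (n(P, q) = (q*P)*(q + 2) = (P*q)*(2 + q) = P*q*(2 + q))
1/((T((-6 - 10)/(9*(-3) + 9)) + n(-10, 9))**2) = 1/(((3 - (-6 - 10)/(9*(-3) + 9)) - 10*9*(2 + 9))**2) = 1/(((3 - (-16)/(-27 + 9)) - 10*9*11)**2) = 1/(((3 - (-16)/(-18)) - 990)**2) = 1/(((3 - (-16)*(-1)/18) - 990)**2) = 1/(((3 - 1*8/9) - 990)**2) = 1/(((3 - 8/9) - 990)**2) = 1/((19/9 - 990)**2) = 1/((-8891/9)**2) = 1/(79049881/81) = 81/79049881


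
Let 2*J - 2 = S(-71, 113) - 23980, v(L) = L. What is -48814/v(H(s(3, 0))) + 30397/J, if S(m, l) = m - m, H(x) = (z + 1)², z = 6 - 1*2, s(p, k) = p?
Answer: -585990971/299725 ≈ -1955.1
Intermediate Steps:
z = 4 (z = 6 - 2 = 4)
H(x) = 25 (H(x) = (4 + 1)² = 5² = 25)
S(m, l) = 0
J = -11989 (J = 1 + (0 - 23980)/2 = 1 + (½)*(-23980) = 1 - 11990 = -11989)
-48814/v(H(s(3, 0))) + 30397/J = -48814/25 + 30397/(-11989) = -48814*1/25 + 30397*(-1/11989) = -48814/25 - 30397/11989 = -585990971/299725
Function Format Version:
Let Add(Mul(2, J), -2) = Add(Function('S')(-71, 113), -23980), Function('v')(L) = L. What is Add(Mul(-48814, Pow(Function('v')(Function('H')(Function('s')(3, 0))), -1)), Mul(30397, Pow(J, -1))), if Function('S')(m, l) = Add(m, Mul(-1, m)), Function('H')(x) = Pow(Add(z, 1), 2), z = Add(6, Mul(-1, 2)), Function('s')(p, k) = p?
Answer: Rational(-585990971, 299725) ≈ -1955.1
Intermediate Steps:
z = 4 (z = Add(6, -2) = 4)
Function('H')(x) = 25 (Function('H')(x) = Pow(Add(4, 1), 2) = Pow(5, 2) = 25)
Function('S')(m, l) = 0
J = -11989 (J = Add(1, Mul(Rational(1, 2), Add(0, -23980))) = Add(1, Mul(Rational(1, 2), -23980)) = Add(1, -11990) = -11989)
Add(Mul(-48814, Pow(Function('v')(Function('H')(Function('s')(3, 0))), -1)), Mul(30397, Pow(J, -1))) = Add(Mul(-48814, Pow(25, -1)), Mul(30397, Pow(-11989, -1))) = Add(Mul(-48814, Rational(1, 25)), Mul(30397, Rational(-1, 11989))) = Add(Rational(-48814, 25), Rational(-30397, 11989)) = Rational(-585990971, 299725)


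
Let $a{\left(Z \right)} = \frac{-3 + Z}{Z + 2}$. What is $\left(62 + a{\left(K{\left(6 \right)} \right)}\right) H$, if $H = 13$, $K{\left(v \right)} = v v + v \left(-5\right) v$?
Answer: $\frac{116363}{142} \approx 819.46$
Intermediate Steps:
$K{\left(v \right)} = - 4 v^{2}$ ($K{\left(v \right)} = v^{2} + - 5 v v = v^{2} - 5 v^{2} = - 4 v^{2}$)
$a{\left(Z \right)} = \frac{-3 + Z}{2 + Z}$
$\left(62 + a{\left(K{\left(6 \right)} \right)}\right) H = \left(62 + \frac{-3 - 4 \cdot 6^{2}}{2 - 4 \cdot 6^{2}}\right) 13 = \left(62 + \frac{-3 - 144}{2 - 144}\right) 13 = \left(62 + \frac{1}{-142} \left(-147\right)\right) 13 = \left(62 - - \frac{147}{142}\right) 13 = \left(62 + \frac{147}{142}\right) 13 = \frac{8951}{142} \cdot 13 = \frac{116363}{142}$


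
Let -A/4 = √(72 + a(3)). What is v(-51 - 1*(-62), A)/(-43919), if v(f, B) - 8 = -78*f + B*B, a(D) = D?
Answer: -350/43919 ≈ -0.0079692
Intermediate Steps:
A = -20*√3 (A = -4*√(72 + 3) = -20*√3 ≈ -34.641)
v(f, B) = 8 + B² - 78*f (v(f, B) = 8 + (-78*f + B*B) = 8 + (-78*f + B²) = 8 + (B² - 78*f) = 8 + B² - 78*f)
v(-51 - 1*(-62), A)/(-43919) = (8 + (-20*√3)² - 78*(-51 - 1*(-62)))/(-43919) = (8 + 1200 - 78*(-51 + 62))*(-1/43919) = (8 + 1200 - 78*11)*(-1/43919) = (8 + 1200 - 858)*(-1/43919) = 350*(-1/43919) = -350/43919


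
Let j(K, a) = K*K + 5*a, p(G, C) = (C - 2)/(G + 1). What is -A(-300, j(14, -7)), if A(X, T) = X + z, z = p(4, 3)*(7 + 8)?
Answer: 297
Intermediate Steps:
p(G, C) = (-2 + C)/(1 + G)
j(K, a) = K**2 + 5*a
z = 3 (z = ((-2 + 3)/(1 + 4))*(7 + 8) = (1/5)*15 = 3)
A(X, T) = 3 + X (A(X, T) = X + 3 = 3 + X)
-A(-300, j(14, -7)) = -(3 - 300) = -1*(-297) = 297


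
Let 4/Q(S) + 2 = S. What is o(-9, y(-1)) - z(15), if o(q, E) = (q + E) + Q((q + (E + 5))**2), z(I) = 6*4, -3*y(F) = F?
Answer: -9986/309 ≈ -32.317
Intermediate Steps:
Q(S) = 4/(-2 + S)
y(F) = -F/3
z(I) = 24
o(q, E) = E + q + 4/(-2 + (5 + E + q)**2) (o(q, E) = (q + E) + 4/(-2 + (q + (E + 5))**2) = (E + q) + 4/(-2 + (q + (5 + E))**2) = (E + q) + 4/(-2 + (5 + E + q)**2) = E + q + 4/(-2 + (5 + E + q)**2))
o(-9, y(-1)) - z(15) = (-1/3*(-1) - 9 + 4/(-2 + (5 - 1/3*(-1) - 9)**2)) - 1*24 = (1/3 - 9 + 4/(-2 + (5 + 1/3 - 9)**2)) - 24 = (1/3 - 9 + 4/(-2 + (-11/3)**2)) - 24 = (1/3 - 9 + 4/(-2 + 121/9)) - 24 = (1/3 - 9 + 4/(103/9)) - 24 = (1/3 - 9 + 4*(9/103)) - 24 = (1/3 - 9 + 36/103) - 24 = -2570/309 - 24 = -9986/309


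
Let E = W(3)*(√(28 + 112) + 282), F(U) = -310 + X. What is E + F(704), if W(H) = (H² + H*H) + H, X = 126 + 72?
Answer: 5810 + 42*√35 ≈ 6058.5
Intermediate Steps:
X = 198
W(H) = H + 2*H² (W(H) = (H² + H²) + H = 2*H² + H = H + 2*H²)
F(U) = -112 (F(U) = -310 + 198 = -112)
E = 5922 + 42*√35 (E = (3*(1 + 2*3))*(√(28 + 112) + 282) = (3*(1 + 6))*(√140 + 282) = (3*7)*(2*√35 + 282) = 21*(282 + 2*√35) = 5922 + 42*√35 ≈ 6170.5)
E + F(704) = (5922 + 42*√35) - 112 = 5810 + 42*√35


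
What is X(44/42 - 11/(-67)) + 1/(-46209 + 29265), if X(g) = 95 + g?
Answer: 764569291/7946736 ≈ 96.212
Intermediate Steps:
X(44/42 - 11/(-67)) + 1/(-46209 + 29265) = (95 + (44/42 - 11/(-67))) + 1/(-46209 + 29265) = (95 + (44*(1/42) - 11*(-1/67))) + 1/(-16944) = (95 + (22/21 + 11/67)) - 1/16944 = (95 + 1705/1407) - 1/16944 = 135370/1407 - 1/16944 = 764569291/7946736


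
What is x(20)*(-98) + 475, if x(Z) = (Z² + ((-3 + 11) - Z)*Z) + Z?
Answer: -17165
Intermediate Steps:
x(Z) = Z + Z² + Z*(8 - Z) (x(Z) = (Z² + (8 - Z)*Z) + Z = (Z² + Z*(8 - Z)) + Z = Z + Z² + Z*(8 - Z))
x(20)*(-98) + 475 = (9*20)*(-98) + 475 = 180*(-98) + 475 = -17640 + 475 = -17165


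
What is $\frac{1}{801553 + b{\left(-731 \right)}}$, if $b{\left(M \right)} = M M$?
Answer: $\frac{1}{1335914} \approx 7.4855 \cdot 10^{-7}$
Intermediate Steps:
$b{\left(M \right)} = M^{2}$
$\frac{1}{801553 + b{\left(-731 \right)}} = \frac{1}{801553 + \left(-731\right)^{2}} = \frac{1}{801553 + 534361} = \frac{1}{1335914}$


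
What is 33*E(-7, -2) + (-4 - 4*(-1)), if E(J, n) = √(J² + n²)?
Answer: 33*√53 ≈ 240.24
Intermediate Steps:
33*E(-7, -2) + (-4 - 4*(-1)) = 33*√((-7)² + (-2)²) + (-4 - 4*(-1)) = 33*√(49 + 4) + (-4 + 4) = 33*√53 + 0 = 33*√53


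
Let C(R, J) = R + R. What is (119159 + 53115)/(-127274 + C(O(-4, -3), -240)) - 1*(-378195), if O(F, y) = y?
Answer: 24068243663/63640 ≈ 3.7819e+5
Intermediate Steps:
C(R, J) = 2*R
(119159 + 53115)/(-127274 + C(O(-4, -3), -240)) - 1*(-378195) = (119159 + 53115)/(-127274 + 2*(-3)) - 1*(-378195) = 172274/(-127274 - 6) + 378195 = 172274/(-127280) + 378195 = 172274*(-1/127280) + 378195 = -86137/63640 + 378195 = 24068243663/63640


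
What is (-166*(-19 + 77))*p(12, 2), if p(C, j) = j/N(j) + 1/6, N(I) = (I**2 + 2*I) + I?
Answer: -52954/15 ≈ -3530.3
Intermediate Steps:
N(I) = I**2 + 3*I
p(C, j) = 1/6 + 1/(3 + j) (p(C, j) = j/((j*(3 + j))) + 1/6 = j*(1/(j*(3 + j))) + 1*(1/6) = 1/(3 + j) + 1/6 = 1/6 + 1/(3 + j))
(-166*(-19 + 77))*p(12, 2) = (-166*(-19 + 77))*((9 + 2)/(6*(3 + 2))) = (-166*58)*((1/6)*11/5) = -4814*11/(3*5) = -9628*11/30 = -52954/15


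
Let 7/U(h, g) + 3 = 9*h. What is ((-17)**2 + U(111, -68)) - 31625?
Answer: -31210649/996 ≈ -31336.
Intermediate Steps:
U(h, g) = 7/(-3 + 9*h)
((-17)**2 + U(111, -68)) - 31625 = ((-17)**2 + 7/(3*(-1 + 3*111))) - 31625 = (289 + 7/(3*(-1 + 333))) - 31625 = (289 + (7/3)/332) - 31625 = (289 + (7/3)*(1/332)) - 31625 = (289 + 7/996) - 31625 = 287851/996 - 31625 = -31210649/996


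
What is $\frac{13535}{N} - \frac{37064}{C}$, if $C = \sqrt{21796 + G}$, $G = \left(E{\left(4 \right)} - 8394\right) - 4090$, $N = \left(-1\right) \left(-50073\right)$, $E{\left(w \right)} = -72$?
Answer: $\frac{13535}{50073} - \frac{9266 \sqrt{2310}}{1155} \approx -385.31$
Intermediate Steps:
$N = 50073$
$G = -12556$ ($G = \left(-72 - 8394\right) - 4090 = -8466 - 4090 = -12556$)
$C = 2 \sqrt{2310}$ ($C = \sqrt{21796 - 12556} = \sqrt{9240} = 2 \sqrt{2310} \approx 96.125$)
$\frac{13535}{N} - \frac{37064}{C} = \frac{13535}{50073} - \frac{37064}{2 \sqrt{2310}} = 13535 \cdot \frac{1}{50073} - 37064 \frac{\sqrt{2310}}{4620} = \frac{13535}{50073} - \frac{9266 \sqrt{2310}}{1155}$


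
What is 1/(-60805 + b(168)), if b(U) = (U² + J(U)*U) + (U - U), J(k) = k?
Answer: -1/4357 ≈ -0.00022952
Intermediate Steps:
b(U) = 2*U² (b(U) = (U² + U*U) + (U - U) = (U² + U²) + 0 = 2*U² + 0 = 2*U²)
1/(-60805 + b(168)) = 1/(-60805 + 2*168²) = 1/(-60805 + 2*28224) = 1/(-60805 + 56448) = 1/(-4357) = -1/4357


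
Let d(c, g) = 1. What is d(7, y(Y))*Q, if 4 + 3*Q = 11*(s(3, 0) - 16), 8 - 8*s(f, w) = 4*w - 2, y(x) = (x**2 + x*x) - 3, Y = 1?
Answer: -665/12 ≈ -55.417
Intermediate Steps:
y(x) = -3 + 2*x**2 (y(x) = (x**2 + x**2) - 3 = 2*x**2 - 3 = -3 + 2*x**2)
s(f, w) = 5/4 - w/2 (s(f, w) = 1 - (4*w - 2)/8 = 1 - (-2 + 4*w)/8 = 1 + (1/4 - w/2) = 5/4 - w/2)
Q = -665/12 (Q = -4/3 + (11*((5/4 - 1/2*0) - 16))/3 = -4/3 + (11*((5/4 + 0) - 16))/3 = -4/3 + (11*(5/4 - 16))/3 = -4/3 + (11*(-59/4))/3 = -4/3 + (1/3)*(-649/4) = -4/3 - 649/12 = -665/12 ≈ -55.417)
d(7, y(Y))*Q = 1*(-665/12) = -665/12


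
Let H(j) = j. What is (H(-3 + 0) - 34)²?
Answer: 1369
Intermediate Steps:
(H(-3 + 0) - 34)² = ((-3 + 0) - 34)² = (-3 - 34)² = (-37)² = 1369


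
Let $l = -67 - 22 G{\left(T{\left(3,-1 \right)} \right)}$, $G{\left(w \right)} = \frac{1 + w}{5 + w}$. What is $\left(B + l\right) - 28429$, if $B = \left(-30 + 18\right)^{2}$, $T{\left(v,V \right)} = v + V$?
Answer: $- \frac{198530}{7} \approx -28361.0$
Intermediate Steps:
$T{\left(v,V \right)} = V + v$
$B = 144$ ($B = \left(-12\right)^{2} = 144$)
$G{\left(w \right)} = \frac{1 + w}{5 + w}$
$l = - \frac{535}{7}$ ($l = -67 - 22 \frac{1 + \left(-1 + 3\right)}{5 + \left(-1 + 3\right)} = -67 - 22 \frac{1 + 2}{5 + 2} = -67 - 22 \cdot \frac{1}{7} \cdot 3 = -67 - \frac{66}{7} = - \frac{535}{7} \approx -76.429$)
$\left(B + l\right) - 28429 = \left(144 - \frac{535}{7}\right) - 28429 = \frac{473}{7} - 28429 = - \frac{198530}{7}$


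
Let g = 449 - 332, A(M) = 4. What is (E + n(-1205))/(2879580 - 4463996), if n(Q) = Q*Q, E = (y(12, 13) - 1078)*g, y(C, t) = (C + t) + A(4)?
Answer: -332323/396104 ≈ -0.83898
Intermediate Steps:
g = 117
y(C, t) = 4 + C + t (y(C, t) = (C + t) + 4 = 4 + C + t)
E = -122733 (E = ((4 + 12 + 13) - 1078)*117 = (29 - 1078)*117 = -1049*117 = -122733)
n(Q) = Q**2
(E + n(-1205))/(2879580 - 4463996) = (-122733 + (-1205)**2)/(2879580 - 4463996) = (-122733 + 1452025)/(-1584416) = 1329292*(-1/1584416) = -332323/396104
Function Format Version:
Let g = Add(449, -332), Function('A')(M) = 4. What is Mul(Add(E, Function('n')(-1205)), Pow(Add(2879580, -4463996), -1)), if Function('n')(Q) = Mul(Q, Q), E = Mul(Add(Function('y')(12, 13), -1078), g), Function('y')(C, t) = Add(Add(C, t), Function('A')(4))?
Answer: Rational(-332323, 396104) ≈ -0.83898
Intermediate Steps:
g = 117
Function('y')(C, t) = Add(4, C, t) (Function('y')(C, t) = Add(Add(C, t), 4) = Add(4, C, t))
E = -122733 (E = Mul(Add(Add(4, 12, 13), -1078), 117) = Mul(Add(29, -1078), 117) = Mul(-1049, 117) = -122733)
Function('n')(Q) = Pow(Q, 2)
Mul(Add(E, Function('n')(-1205)), Pow(Add(2879580, -4463996), -1)) = Mul(Add(-122733, Pow(-1205, 2)), Pow(Add(2879580, -4463996), -1)) = Mul(Add(-122733, 1452025), Pow(-1584416, -1)) = Mul(1329292, Rational(-1, 1584416)) = Rational(-332323, 396104)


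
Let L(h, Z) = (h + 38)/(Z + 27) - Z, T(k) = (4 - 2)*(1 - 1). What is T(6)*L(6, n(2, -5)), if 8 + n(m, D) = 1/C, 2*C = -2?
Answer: 0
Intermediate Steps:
C = -1 (C = (½)*(-2) = -1)
T(k) = 0 (T(k) = 2*0 = 0)
n(m, D) = -9 (n(m, D) = -8 + 1/(-1) = -8 - 1 = -9)
L(h, Z) = -Z + (38 + h)/(27 + Z) (L(h, Z) = (38 + h)/(27 + Z) - Z = -Z + (38 + h)/(27 + Z))
T(6)*L(6, n(2, -5)) = 0*((38 + 6 - 1*(-9)² - 27*(-9))/(27 - 9)) = 0*((38 + 6 - 1*81 + 243)/18) = 0*((38 + 6 - 81 + 243)/18) = 0*((1/18)*206) = 0*(103/9) = 0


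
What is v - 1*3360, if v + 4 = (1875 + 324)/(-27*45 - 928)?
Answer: -7211251/2143 ≈ -3365.0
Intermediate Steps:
v = -10771/2143 (v = -4 + (1875 + 324)/(-27*45 - 928) = -4 + 2199/(-1215 - 928) = -4 + 2199/(-2143) = -4 + 2199*(-1/2143) = -4 - 2199/2143 = -10771/2143 ≈ -5.0261)
v - 1*3360 = -10771/2143 - 1*3360 = -10771/2143 - 3360 = -7211251/2143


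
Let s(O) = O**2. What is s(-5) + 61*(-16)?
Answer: -951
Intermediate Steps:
s(-5) + 61*(-16) = (-5)**2 + 61*(-16) = 25 - 976 = -951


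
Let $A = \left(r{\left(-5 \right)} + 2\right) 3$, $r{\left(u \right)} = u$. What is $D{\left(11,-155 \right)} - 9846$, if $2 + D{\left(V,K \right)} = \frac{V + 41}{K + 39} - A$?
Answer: $- \frac{285344}{29} \approx -9839.5$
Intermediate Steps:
$A = -9$ ($A = \left(-5 + 2\right) 3 = \left(-3\right) 3 = -9$)
$D{\left(V,K \right)} = 7 + \frac{41 + V}{39 + K}$ ($D{\left(V,K \right)} = -2 + \left(\frac{V + 41}{K + 39} - -9\right) = -2 + \left(\frac{41 + V}{39 + K} + 9\right) = -2 + \left(9 + \frac{41 + V}{39 + K}\right) = 7 + \frac{41 + V}{39 + K}$)
$D{\left(11,-155 \right)} - 9846 = \frac{314 + 11 + 7 \left(-155\right)}{39 - 155} - 9846 = \frac{314 + 11 - 1085}{-116} - 9846 = \left(- \frac{1}{116}\right) \left(-760\right) - 9846 = \frac{190}{29} - 9846 = - \frac{285344}{29}$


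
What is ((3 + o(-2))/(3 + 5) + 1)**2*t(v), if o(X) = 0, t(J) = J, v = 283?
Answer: 34243/64 ≈ 535.05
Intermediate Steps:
((3 + o(-2))/(3 + 5) + 1)**2*t(v) = ((3 + 0)/(3 + 5) + 1)**2*283 = (3/8 + 1)**2*283 = (11/8)**2*283 = (121/64)*283 = 34243/64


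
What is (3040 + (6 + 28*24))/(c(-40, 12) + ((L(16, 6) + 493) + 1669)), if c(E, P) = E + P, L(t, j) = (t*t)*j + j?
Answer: 1859/1838 ≈ 1.0114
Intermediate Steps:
L(t, j) = j + j*t² (L(t, j) = t²*j + j = j*t² + j = j + j*t²)
(3040 + (6 + 28*24))/(c(-40, 12) + ((L(16, 6) + 493) + 1669)) = (3040 + (6 + 28*24))/((-40 + 12) + ((6*(1 + 16²) + 493) + 1669)) = (3040 + (6 + 672))/(-28 + ((6*(1 + 256) + 493) + 1669)) = (3040 + 678)/(-28 + ((6*257 + 493) + 1669)) = 3718/(-28 + ((1542 + 493) + 1669)) = 3718/(-28 + (2035 + 1669)) = 3718/(-28 + 3704) = 3718/3676 = 3718*(1/3676) = 1859/1838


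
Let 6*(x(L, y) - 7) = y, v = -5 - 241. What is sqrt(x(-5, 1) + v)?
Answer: I*sqrt(8598)/6 ≈ 15.454*I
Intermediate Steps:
v = -246
x(L, y) = 7 + y/6
sqrt(x(-5, 1) + v) = sqrt((7 + (1/6)*1) - 246) = sqrt((7 + 1/6) - 246) = sqrt(43/6 - 246) = sqrt(-1433/6) = I*sqrt(8598)/6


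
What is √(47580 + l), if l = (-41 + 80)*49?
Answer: 9*√611 ≈ 222.47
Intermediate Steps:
l = 1911 (l = 39*49 = 1911)
√(47580 + l) = √(47580 + 1911) = √49491 = 9*√611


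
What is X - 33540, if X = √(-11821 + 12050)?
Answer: -33540 + √229 ≈ -33525.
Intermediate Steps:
X = √229 ≈ 15.133
X - 33540 = √229 - 33540 = -33540 + √229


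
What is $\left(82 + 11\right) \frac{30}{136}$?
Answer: $\frac{1395}{68} \approx 20.515$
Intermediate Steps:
$\left(82 + 11\right) \frac{30}{136} = 93 \cdot 30 \cdot \frac{1}{136} = 93 \cdot \frac{15}{68} = \frac{1395}{68}$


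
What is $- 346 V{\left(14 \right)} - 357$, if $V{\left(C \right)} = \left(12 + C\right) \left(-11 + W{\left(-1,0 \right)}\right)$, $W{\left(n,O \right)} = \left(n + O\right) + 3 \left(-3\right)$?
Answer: $188559$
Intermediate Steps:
$W{\left(n,O \right)} = -9 + O + n$ ($W{\left(n,O \right)} = \left(O + n\right) - 9 = -9 + O + n$)
$V{\left(C \right)} = -252 - 21 C$ ($V{\left(C \right)} = \left(12 + C\right) \left(-11 - 10\right) = \left(12 + C\right) \left(-21\right) = -252 - 21 C$)
$- 346 V{\left(14 \right)} - 357 = - 346 \left(-252 - 294\right) - 357 = \left(-346\right) \left(-546\right) - 357 = 188916 - 357 = 188559$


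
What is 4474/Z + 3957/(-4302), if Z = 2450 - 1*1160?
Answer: 785701/308310 ≈ 2.5484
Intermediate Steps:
Z = 1290 (Z = 2450 - 1160 = 1290)
4474/Z + 3957/(-4302) = 4474/1290 + 3957/(-4302) = 4474*(1/1290) + 3957*(-1/4302) = 2237/645 - 1319/1434 = 785701/308310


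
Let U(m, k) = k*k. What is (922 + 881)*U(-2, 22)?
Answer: 872652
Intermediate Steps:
U(m, k) = k²
(922 + 881)*U(-2, 22) = (922 + 881)*22² = 1803*484 = 872652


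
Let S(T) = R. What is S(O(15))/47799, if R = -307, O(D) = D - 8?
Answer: -307/47799 ≈ -0.0064227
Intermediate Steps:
O(D) = -8 + D
S(T) = -307
S(O(15))/47799 = -307/47799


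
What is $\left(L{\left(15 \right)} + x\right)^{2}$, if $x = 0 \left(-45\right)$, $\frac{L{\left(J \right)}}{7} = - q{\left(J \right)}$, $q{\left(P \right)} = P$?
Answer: $11025$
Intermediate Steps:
$L{\left(J \right)} = - 7 J$ ($L{\left(J \right)} = 7 \left(- J\right) = - 7 J$)
$x = 0$
$\left(L{\left(15 \right)} + x\right)^{2} = \left(\left(-7\right) 15 + 0\right)^{2} = \left(-105 + 0\right)^{2} = \left(-105\right)^{2} = 11025$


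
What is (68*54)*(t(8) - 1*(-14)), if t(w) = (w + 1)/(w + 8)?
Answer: 106947/2 ≈ 53474.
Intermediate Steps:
t(w) = (1 + w)/(8 + w)
(68*54)*(t(8) - 1*(-14)) = (68*54)*((1 + 8)/(8 + 8) - 1*(-14)) = 3672*(9/16 + 14) = 3672*(233/16) = 106947/2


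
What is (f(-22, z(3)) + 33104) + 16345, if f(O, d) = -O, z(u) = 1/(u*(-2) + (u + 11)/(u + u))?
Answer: 49471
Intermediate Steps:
z(u) = 1/(-2*u + (11 + u)/(2*u)) (z(u) = 1/(-2*u + (11 + u)/((2*u))) = 1/(-2*u + (11 + u)*(1/(2*u))) = 1/(-2*u + (11 + u)/(2*u)))
(f(-22, z(3)) + 33104) + 16345 = (-1*(-22) + 33104) + 16345 = (22 + 33104) + 16345 = 33126 + 16345 = 49471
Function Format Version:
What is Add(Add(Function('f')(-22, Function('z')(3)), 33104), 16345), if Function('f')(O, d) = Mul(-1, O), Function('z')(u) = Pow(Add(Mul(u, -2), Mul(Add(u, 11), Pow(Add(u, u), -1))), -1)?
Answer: 49471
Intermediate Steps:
Function('z')(u) = Pow(Add(Mul(-2, u), Mul(Rational(1, 2), Pow(u, -1), Add(11, u))), -1) (Function('z')(u) = Pow(Add(Mul(-2, u), Mul(Add(11, u), Pow(Mul(2, u), -1))), -1) = Pow(Add(Mul(-2, u), Mul(Add(11, u), Mul(Rational(1, 2), Pow(u, -1)))), -1) = Pow(Add(Mul(-2, u), Mul(Rational(1, 2), Pow(u, -1), Add(11, u))), -1))
Add(Add(Function('f')(-22, Function('z')(3)), 33104), 16345) = Add(Add(Mul(-1, -22), 33104), 16345) = Add(Add(22, 33104), 16345) = Add(33126, 16345) = 49471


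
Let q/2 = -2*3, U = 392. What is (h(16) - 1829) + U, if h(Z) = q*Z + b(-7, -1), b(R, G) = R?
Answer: -1636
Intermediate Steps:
q = -12 (q = 2*(-2*3) = 2*(-6) = -12)
h(Z) = -7 - 12*Z (h(Z) = -12*Z - 7 = -7 - 12*Z)
(h(16) - 1829) + U = ((-7 - 12*16) - 1829) + 392 = ((-7 - 192) - 1829) + 392 = (-199 - 1829) + 392 = -2028 + 392 = -1636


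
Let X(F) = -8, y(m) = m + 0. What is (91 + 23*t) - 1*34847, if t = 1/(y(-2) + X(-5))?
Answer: -347583/10 ≈ -34758.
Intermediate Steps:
y(m) = m
t = -1/10 (t = 1/(-2 - 8) = 1/(-10) = -1/10 ≈ -0.10000)
(91 + 23*t) - 1*34847 = (91 + 23*(-1/10)) - 1*34847 = (91 - 23/10) - 34847 = 887/10 - 34847 = -347583/10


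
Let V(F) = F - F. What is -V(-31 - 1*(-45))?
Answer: 0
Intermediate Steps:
V(F) = 0
-V(-31 - 1*(-45)) = -1*0 = 0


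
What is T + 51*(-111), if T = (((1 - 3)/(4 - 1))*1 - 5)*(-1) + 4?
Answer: -16954/3 ≈ -5651.3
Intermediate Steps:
T = 29/3 (T = (-2/3*1 - 5)*(-1) + 4 = (-2*⅓*1 - 5)*(-1) + 4 = (-⅔*1 - 5)*(-1) + 4 = (-⅔ - 5)*(-1) + 4 = -17/3*(-1) + 4 = 17/3 + 4 = 29/3 ≈ 9.6667)
T + 51*(-111) = 29/3 + 51*(-111) = 29/3 - 5661 = -16954/3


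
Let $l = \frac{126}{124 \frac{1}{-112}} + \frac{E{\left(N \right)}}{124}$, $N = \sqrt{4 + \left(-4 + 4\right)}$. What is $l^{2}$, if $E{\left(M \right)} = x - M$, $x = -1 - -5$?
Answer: $\frac{49773025}{3844} \approx 12948.0$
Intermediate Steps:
$x = 4$ ($x = -1 + 5 = 4$)
$N = 2$ ($N = \sqrt{4 + 0} = \sqrt{4} = 2$)
$E{\left(M \right)} = 4 - M$
$l = - \frac{7055}{62}$ ($l = \frac{126}{124 \frac{1}{-112}} + \frac{4 - 2}{124} = \frac{126}{124 \left(- \frac{1}{112}\right)} + \left(4 - 2\right) \frac{1}{124} = \frac{126}{- \frac{31}{28}} + 2 \cdot \frac{1}{124} = 126 \left(- \frac{28}{31}\right) + \frac{1}{62} = - \frac{3528}{31} + \frac{1}{62} = - \frac{7055}{62} \approx -113.79$)
$l^{2} = \left(- \frac{7055}{62}\right)^{2} = \frac{49773025}{3844}$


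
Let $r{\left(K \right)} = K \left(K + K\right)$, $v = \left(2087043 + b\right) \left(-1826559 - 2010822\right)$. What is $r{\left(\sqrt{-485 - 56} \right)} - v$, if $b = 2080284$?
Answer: $15991621449505$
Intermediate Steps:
$v = -15991621450587$ ($v = \left(2087043 + 2080284\right) \left(-1826559 - 2010822\right) = 4167327 \left(-3837381\right) = -15991621450587$)
$r{\left(K \right)} = 2 K^{2}$ ($r{\left(K \right)} = K 2 K = 2 K^{2}$)
$r{\left(\sqrt{-485 - 56} \right)} - v = 2 \left(\sqrt{-485 - 56}\right)^{2} - -15991621450587 = 2 \left(\sqrt{-541}\right)^{2} + 15991621450587 = 2 \left(i \sqrt{541}\right)^{2} + 15991621450587 = 2 \left(-541\right) + 15991621450587 = -1082 + 15991621450587 = 15991621449505$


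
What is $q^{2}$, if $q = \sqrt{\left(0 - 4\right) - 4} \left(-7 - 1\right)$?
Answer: $-512$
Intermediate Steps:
$q = - 16 i \sqrt{2}$ ($q = \sqrt{\left(0 - 4\right) - 4} \left(-8\right) = \sqrt{-4 - 4} \left(-8\right) = \sqrt{-8} \left(-8\right) = 2 i \sqrt{2} \left(-8\right) = - 16 i \sqrt{2} \approx - 22.627 i$)
$q^{2} = \left(- 16 i \sqrt{2}\right)^{2} = -512$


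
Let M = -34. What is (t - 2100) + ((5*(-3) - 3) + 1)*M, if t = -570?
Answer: -2092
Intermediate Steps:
(t - 2100) + ((5*(-3) - 3) + 1)*M = (-570 - 2100) + ((5*(-3) - 3) + 1)*(-34) = -2670 + ((-15 - 3) + 1)*(-34) = -2670 + (-18 + 1)*(-34) = -2670 - 17*(-34) = -2670 + 578 = -2092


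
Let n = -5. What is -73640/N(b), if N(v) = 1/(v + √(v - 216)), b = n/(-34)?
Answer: -184100/17 - 36820*I*√249526/17 ≈ -10829.0 - 1.0819e+6*I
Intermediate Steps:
b = 5/34 (b = -5/(-34) = -5*(-1/34) = 5/34 ≈ 0.14706)
N(v) = 1/(v + √(-216 + v))
-73640/N(b) = -(184100/17 + 73640*√(-216 + 5/34)) = -(184100/17 + 36820*I*√249526/17) = -73640*(5/34 + I*√249526/34) = -184100/17 - 36820*I*√249526/17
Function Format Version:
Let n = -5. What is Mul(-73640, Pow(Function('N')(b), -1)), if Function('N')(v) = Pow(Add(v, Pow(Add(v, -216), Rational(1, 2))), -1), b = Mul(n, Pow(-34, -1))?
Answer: Add(Rational(-184100, 17), Mul(Rational(-36820, 17), I, Pow(249526, Rational(1, 2)))) ≈ Add(-10829., Mul(-1.0819e+6, I))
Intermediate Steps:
b = Rational(5, 34) (b = Mul(-5, Pow(-34, -1)) = Mul(-5, Rational(-1, 34)) = Rational(5, 34) ≈ 0.14706)
Function('N')(v) = Pow(Add(v, Pow(Add(-216, v), Rational(1, 2))), -1)
Mul(-73640, Pow(Function('N')(b), -1)) = Mul(-73640, Pow(Pow(Add(Rational(5, 34), Pow(Add(-216, Rational(5, 34)), Rational(1, 2))), -1), -1)) = Mul(-73640, Pow(Pow(Add(Rational(5, 34), Pow(Rational(-7339, 34), Rational(1, 2))), -1), -1)) = Mul(-73640, Pow(Pow(Add(Rational(5, 34), Mul(Rational(1, 34), I, Pow(249526, Rational(1, 2)))), -1), -1)) = Mul(-73640, Add(Rational(5, 34), Mul(Rational(1, 34), I, Pow(249526, Rational(1, 2))))) = Add(Rational(-184100, 17), Mul(Rational(-36820, 17), I, Pow(249526, Rational(1, 2))))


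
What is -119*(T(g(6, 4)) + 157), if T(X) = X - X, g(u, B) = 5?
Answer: -18683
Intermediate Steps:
T(X) = 0
-119*(T(g(6, 4)) + 157) = -119*(0 + 157) = -119*157 = -18683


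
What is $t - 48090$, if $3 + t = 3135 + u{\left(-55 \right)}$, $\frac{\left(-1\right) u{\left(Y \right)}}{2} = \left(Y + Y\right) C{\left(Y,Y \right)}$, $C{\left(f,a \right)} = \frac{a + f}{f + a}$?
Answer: $-44738$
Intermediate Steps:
$C{\left(f,a \right)} = 1$ ($C{\left(f,a \right)} = \frac{a + f}{a + f} = 1$)
$u{\left(Y \right)} = - 4 Y$ ($u{\left(Y \right)} = - 2 \left(Y + Y\right) 1 = - 2 \cdot 2 Y 1 = - 2 \cdot 2 Y = - 4 Y$)
$t = 3352$ ($t = -3 + \left(3135 - -220\right) = -3 + \left(3135 + 220\right) = -3 + 3355 = 3352$)
$t - 48090 = 3352 - 48090 = -44738$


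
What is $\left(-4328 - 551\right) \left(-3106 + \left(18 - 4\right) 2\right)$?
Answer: $15017562$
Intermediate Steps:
$\left(-4328 - 551\right) \left(-3106 + \left(18 - 4\right) 2\right) = - 4879 \left(-3106 + 14 \cdot 2\right) = - 4879 \left(-3106 + 28\right) = \left(-4879\right) \left(-3078\right) = 15017562$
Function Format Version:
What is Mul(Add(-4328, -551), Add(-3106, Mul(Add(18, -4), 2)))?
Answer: 15017562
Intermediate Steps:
Mul(Add(-4328, -551), Add(-3106, Mul(Add(18, -4), 2))) = Mul(-4879, Add(-3106, Mul(14, 2))) = Mul(-4879, Add(-3106, 28)) = Mul(-4879, -3078) = 15017562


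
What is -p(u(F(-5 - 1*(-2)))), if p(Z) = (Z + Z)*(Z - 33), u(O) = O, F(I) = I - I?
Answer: 0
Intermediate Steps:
F(I) = 0
p(Z) = 2*Z*(-33 + Z) (p(Z) = (2*Z)*(-33 + Z) = 2*Z*(-33 + Z))
-p(u(F(-5 - 1*(-2)))) = -2*0*(-33 + 0) = -2*0*(-33) = -1*0 = 0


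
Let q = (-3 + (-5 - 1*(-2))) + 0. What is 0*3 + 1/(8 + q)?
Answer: 1/2 ≈ 0.50000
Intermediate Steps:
q = -6 (q = (-3 + (-5 + 2)) + 0 = (-3 - 3) + 0 = -6 + 0 = -6)
0*3 + 1/(8 + q) = 0*3 + 1/(8 - 6) = 0 + 1/2 = 1/2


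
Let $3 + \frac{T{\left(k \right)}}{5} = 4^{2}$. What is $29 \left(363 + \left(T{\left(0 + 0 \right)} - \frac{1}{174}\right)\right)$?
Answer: $\frac{74471}{6} \approx 12412.0$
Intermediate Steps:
$T{\left(k \right)} = 65$ ($T{\left(k \right)} = -15 + 5 \cdot 4^{2} = -15 + 5 \cdot 16 = -15 + 80 = 65$)
$29 \left(363 + \left(T{\left(0 + 0 \right)} - \frac{1}{174}\right)\right) = 29 \left(363 + \left(65 - \frac{1}{174}\right)\right) = 29 \left(363 + \frac{11309}{174}\right) = 29 \cdot \frac{74471}{174} = \frac{74471}{6}$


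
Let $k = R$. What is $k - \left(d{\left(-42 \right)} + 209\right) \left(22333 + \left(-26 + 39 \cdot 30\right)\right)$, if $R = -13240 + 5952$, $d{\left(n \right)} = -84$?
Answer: $-2941913$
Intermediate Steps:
$R = -7288$
$k = -7288$
$k - \left(d{\left(-42 \right)} + 209\right) \left(22333 + \left(-26 + 39 \cdot 30\right)\right) = -7288 - \left(-84 + 209\right) \left(22333 + \left(-26 + 39 \cdot 30\right)\right) = -7288 - 125 \left(22333 + \left(-26 + 1170\right)\right) = -7288 - 125 \left(22333 + 1144\right) = -7288 - 125 \cdot 23477 = -7288 - 2934625 = -2941913$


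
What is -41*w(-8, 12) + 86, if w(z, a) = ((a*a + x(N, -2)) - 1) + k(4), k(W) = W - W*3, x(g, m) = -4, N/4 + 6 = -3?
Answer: -5285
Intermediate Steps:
N = -36 (N = -24 + 4*(-3) = -24 - 12 = -36)
k(W) = -2*W (k(W) = W - 3*W = -2*W)
w(z, a) = -13 + a**2 (w(z, a) = ((a*a - 4) - 1) - 2*4 = ((a**2 - 4) - 1) - 8 = ((-4 + a**2) - 1) - 8 = (-5 + a**2) - 8 = -13 + a**2)
-41*w(-8, 12) + 86 = -41*(-13 + 12**2) + 86 = -41*(-13 + 144) + 86 = -41*131 + 86 = -5371 + 86 = -5285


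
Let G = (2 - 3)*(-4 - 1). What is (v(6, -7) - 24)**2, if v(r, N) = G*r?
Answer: 36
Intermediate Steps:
G = 5 (G = -1*(-5) = 5)
v(r, N) = 5*r
(v(6, -7) - 24)**2 = (5*6 - 24)**2 = (30 - 24)**2 = 6**2 = 36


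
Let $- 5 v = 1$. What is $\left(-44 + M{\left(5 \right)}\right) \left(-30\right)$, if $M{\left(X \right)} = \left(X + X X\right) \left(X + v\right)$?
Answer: $-3000$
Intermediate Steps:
$v = - \frac{1}{5}$ ($v = \left(- \frac{1}{5}\right) 1 = - \frac{1}{5} \approx -0.2$)
$M{\left(X \right)} = \left(- \frac{1}{5} + X\right) \left(X + X^{2}\right)$ ($M{\left(X \right)} = \left(X + X X\right) \left(X - \frac{1}{5}\right) = \left(X + X^{2}\right) \left(- \frac{1}{5} + X\right) = \left(- \frac{1}{5} + X\right) \left(X + X^{2}\right)$)
$\left(-44 + M{\left(5 \right)}\right) \left(-30\right) = \left(-44 + \frac{1}{5} \cdot 5 \left(-1 + 4 \cdot 5 + 5 \cdot 5^{2}\right)\right) \left(-30\right) = \left(-44 + \frac{1}{5} \cdot 5 \left(-1 + 20 + 5 \cdot 25\right)\right) \left(-30\right) = \left(-44 + \frac{1}{5} \cdot 5 \left(-1 + 20 + 125\right)\right) \left(-30\right) = \left(-44 + \frac{1}{5} \cdot 5 \cdot 144\right) \left(-30\right) = \left(-44 + 144\right) \left(-30\right) = 100 \left(-30\right) = -3000$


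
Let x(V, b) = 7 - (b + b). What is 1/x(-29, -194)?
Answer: 1/395 ≈ 0.0025316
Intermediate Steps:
x(V, b) = 7 - 2*b
1/x(-29, -194) = 1/(7 - 2*(-194)) = 1/(7 + 388) = 1/395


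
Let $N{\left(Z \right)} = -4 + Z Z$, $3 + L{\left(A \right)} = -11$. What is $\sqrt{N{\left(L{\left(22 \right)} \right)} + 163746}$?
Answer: $\sqrt{163938} \approx 404.89$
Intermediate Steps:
$L{\left(A \right)} = -14$ ($L{\left(A \right)} = -3 - 11 = -14$)
$N{\left(Z \right)} = -4 + Z^{2}$
$\sqrt{N{\left(L{\left(22 \right)} \right)} + 163746} = \sqrt{\left(-4 + \left(-14\right)^{2}\right) + 163746} = \sqrt{\left(-4 + 196\right) + 163746} = \sqrt{192 + 163746} = \sqrt{163938}$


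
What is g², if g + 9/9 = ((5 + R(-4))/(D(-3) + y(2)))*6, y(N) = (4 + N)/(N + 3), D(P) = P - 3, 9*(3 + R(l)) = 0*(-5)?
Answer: 49/4 ≈ 12.250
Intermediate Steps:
R(l) = -3 (R(l) = -3 + (0*(-5))/9 = -3 + (⅑)*0 = -3 + 0 = -3)
D(P) = -3 + P
y(N) = (4 + N)/(3 + N)
g = -7/2 (g = -1 + ((5 - 3)/((-3 - 3) + (4 + 2)/(3 + 2)))*6 = -1 + (2/(-6 + 6/5))*6 = -1 + (2/(-24/5))*6 = -1 + (2*(-5/24))*6 = -1 - 5/12*6 = -1 - 5/2 = -7/2 ≈ -3.5000)
g² = (-7/2)² = 49/4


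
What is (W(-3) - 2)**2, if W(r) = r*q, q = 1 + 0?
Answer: 25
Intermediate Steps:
q = 1
W(r) = r (W(r) = r*1 = r)
(W(-3) - 2)**2 = (-3 - 2)**2 = (-5)**2 = 25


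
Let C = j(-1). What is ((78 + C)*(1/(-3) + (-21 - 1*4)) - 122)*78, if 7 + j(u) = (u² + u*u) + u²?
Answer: -155740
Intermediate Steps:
j(u) = -7 + 3*u² (j(u) = -7 + ((u² + u*u) + u²) = -7 + ((u² + u²) + u²) = -7 + (2*u² + u²) = -7 + 3*u²)
C = -4 (C = -7 + 3*(-1)² = -7 + 3*1 = -7 + 3 = -4)
((78 + C)*(1/(-3) + (-21 - 1*4)) - 122)*78 = ((78 - 4)*(1/(-3) + (-21 - 1*4)) - 122)*78 = (74*(-⅓ + (-21 - 4)) - 122)*78 = (74*(-⅓ - 25) - 122)*78 = (74*(-76/3) - 122)*78 = (-5624/3 - 122)*78 = -5990/3*78 = -155740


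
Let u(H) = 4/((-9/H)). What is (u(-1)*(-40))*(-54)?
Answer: 960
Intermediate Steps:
u(H) = -4*H/9 (u(H) = 4*(-H/9) = -4*H/9)
(u(-1)*(-40))*(-54) = (-4/9*(-1)*(-40))*(-54) = ((4/9)*(-40))*(-54) = -160/9*(-54) = 960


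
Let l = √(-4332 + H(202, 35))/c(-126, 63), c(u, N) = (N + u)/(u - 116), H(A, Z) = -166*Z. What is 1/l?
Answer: -63*I*√10142/2454364 ≈ -0.002585*I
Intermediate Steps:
c(u, N) = (N + u)/(-116 + u)
l = 242*I*√10142/63 (l = √(-4332 - 166*35)/(((63 - 126)/(-116 - 126))) = √(-4332 - 5810)/((-63/(-242))) = √(-10142)/((-1/242*(-63))) = (I*√10142)/(63/242) = (I*√10142)*(242/63) = 242*I*√10142/63 ≈ 386.84*I)
1/l = 1/(242*I*√10142/63) = -63*I*√10142/2454364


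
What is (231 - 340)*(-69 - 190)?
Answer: 28231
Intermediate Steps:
(231 - 340)*(-69 - 190) = -109*(-259) = 28231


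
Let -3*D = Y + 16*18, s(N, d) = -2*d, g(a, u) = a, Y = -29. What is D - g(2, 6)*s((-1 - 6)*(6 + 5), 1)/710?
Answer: -91939/1065 ≈ -86.328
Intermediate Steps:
D = -259/3 (D = -(-29 + 16*18)/3 = -(-29 + 288)/3 = -⅓*259 = -259/3 ≈ -86.333)
D - g(2, 6)*s((-1 - 6)*(6 + 5), 1)/710 = -259/3 - 2*(-2*1)/710 = -259/3 - 2*(-2)/710 = -259/3 - (-4)/710 = -259/3 - 1*(-2/355) = -259/3 + 2/355 = -91939/1065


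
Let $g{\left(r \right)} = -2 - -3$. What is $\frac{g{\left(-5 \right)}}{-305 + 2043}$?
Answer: $\frac{1}{1738} \approx 0.00057537$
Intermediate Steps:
$g{\left(r \right)} = 1$ ($g{\left(r \right)} = -2 + 3 = 1$)
$\frac{g{\left(-5 \right)}}{-305 + 2043} = 1 \frac{1}{-305 + 2043} = 1 \cdot \frac{1}{1738} = \frac{1}{1738}$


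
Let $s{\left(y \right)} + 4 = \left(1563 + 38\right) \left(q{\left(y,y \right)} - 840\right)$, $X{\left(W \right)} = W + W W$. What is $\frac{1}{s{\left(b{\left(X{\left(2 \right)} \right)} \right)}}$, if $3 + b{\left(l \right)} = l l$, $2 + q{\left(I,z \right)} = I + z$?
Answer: $- \frac{1}{1242380} \approx -8.0491 \cdot 10^{-7}$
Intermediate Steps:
$q{\left(I,z \right)} = -2 + I + z$ ($q{\left(I,z \right)} = -2 + \left(I + z\right) = -2 + I + z$)
$X{\left(W \right)} = W + W^{2}$
$b{\left(l \right)} = -3 + l^{2}$ ($b{\left(l \right)} = -3 + l l = -3 + l^{2}$)
$s{\left(y \right)} = -1348046 + 3202 y$ ($s{\left(y \right)} = -4 + \left(1563 + 38\right) \left(\left(-2 + y + y\right) - 840\right) = -4 + 1601 \left(\left(-2 + 2 y\right) - 840\right) = -4 + 1601 \left(-842 + 2 y\right) = -4 + \left(-1348042 + 3202 y\right) = -1348046 + 3202 y$)
$\frac{1}{s{\left(b{\left(X{\left(2 \right)} \right)} \right)}} = \frac{1}{-1348046 + 3202 \left(-3 + \left(2 \left(1 + 2\right)\right)^{2}\right)} = \frac{1}{-1348046 + 3202 \left(-3 + \left(2 \cdot 3\right)^{2}\right)} = \frac{1}{-1348046 + 3202 \left(-3 + 6^{2}\right)} = \frac{1}{-1348046 + 3202 \left(-3 + 36\right)} = \frac{1}{-1348046 + 3202 \cdot 33} = \frac{1}{-1348046 + 105666} = \frac{1}{-1242380} = - \frac{1}{1242380}$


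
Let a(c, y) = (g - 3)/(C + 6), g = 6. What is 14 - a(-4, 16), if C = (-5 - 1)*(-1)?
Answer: 55/4 ≈ 13.750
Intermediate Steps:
C = 6 (C = -6*(-1) = 6)
a(c, y) = 1/4 (a(c, y) = (6 - 3)/(6 + 6) = 3/12 = 3*(1/12) = 1/4)
14 - a(-4, 16) = 14 - 1*1/4 = 14 - 1/4 = 55/4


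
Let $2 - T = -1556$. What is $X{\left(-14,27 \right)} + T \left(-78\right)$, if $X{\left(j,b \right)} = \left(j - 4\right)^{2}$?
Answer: $-121200$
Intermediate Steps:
$X{\left(j,b \right)} = \left(-4 + j\right)^{2}$
$T = 1558$ ($T = 2 - -1556 = 2 + 1556 = 1558$)
$X{\left(-14,27 \right)} + T \left(-78\right) = \left(-4 - 14\right)^{2} + 1558 \left(-78\right) = \left(-18\right)^{2} - 121524 = 324 - 121524 = -121200$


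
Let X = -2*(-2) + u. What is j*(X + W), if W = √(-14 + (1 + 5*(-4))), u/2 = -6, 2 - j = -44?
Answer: -368 + 46*I*√33 ≈ -368.0 + 264.25*I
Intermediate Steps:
j = 46 (j = 2 - 1*(-44) = 2 + 44 = 46)
u = -12 (u = 2*(-6) = -12)
X = -8 (X = -2*(-2) - 12 = 4 - 12 = -8)
W = I*√33 (W = √(-14 + (1 - 20)) = √(-14 - 19) = √(-33) = I*√33 ≈ 5.7446*I)
j*(X + W) = 46*(-8 + I*√33) = -368 + 46*I*√33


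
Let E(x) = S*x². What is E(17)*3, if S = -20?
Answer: -17340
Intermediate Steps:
E(x) = -20*x²
E(17)*3 = -20*17²*3 = -20*289*3 = -5780*3 = -17340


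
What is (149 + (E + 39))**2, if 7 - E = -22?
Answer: 47089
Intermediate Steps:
E = 29 (E = 7 - 1*(-22) = 7 + 22 = 29)
(149 + (E + 39))**2 = (149 + (29 + 39))**2 = (149 + 68)**2 = 217**2 = 47089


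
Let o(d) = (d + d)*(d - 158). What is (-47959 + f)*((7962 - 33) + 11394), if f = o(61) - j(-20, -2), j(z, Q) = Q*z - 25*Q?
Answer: -1157119209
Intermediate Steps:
j(z, Q) = -25*Q + Q*z
o(d) = 2*d*(-158 + d) (o(d) = (2*d)*(-158 + d) = 2*d*(-158 + d))
f = -11924 (f = 2*61*(-158 + 61) - (-2)*(-25 - 20) = 2*61*(-97) - (-2)*(-45) = -11834 - 1*90 = -11834 - 90 = -11924)
(-47959 + f)*((7962 - 33) + 11394) = (-47959 - 11924)*((7962 - 33) + 11394) = -59883*(7929 + 11394) = -59883*19323 = -1157119209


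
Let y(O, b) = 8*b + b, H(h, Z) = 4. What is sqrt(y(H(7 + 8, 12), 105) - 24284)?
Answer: I*sqrt(23339) ≈ 152.77*I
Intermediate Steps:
y(O, b) = 9*b
sqrt(y(H(7 + 8, 12), 105) - 24284) = sqrt(9*105 - 24284) = sqrt(945 - 24284) = sqrt(-23339) = I*sqrt(23339)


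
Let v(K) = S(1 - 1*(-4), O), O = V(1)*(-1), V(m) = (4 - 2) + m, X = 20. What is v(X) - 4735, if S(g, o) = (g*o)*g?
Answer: -4810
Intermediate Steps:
V(m) = 2 + m
O = -3 (O = (2 + 1)*(-1) = 3*(-1) = -3)
S(g, o) = o*g²
v(K) = -75 (v(K) = -3*(1 - 1*(-4))² = -3*(1 + 4)² = -3*5² = -3*25 = -75)
v(X) - 4735 = -75 - 4735 = -4810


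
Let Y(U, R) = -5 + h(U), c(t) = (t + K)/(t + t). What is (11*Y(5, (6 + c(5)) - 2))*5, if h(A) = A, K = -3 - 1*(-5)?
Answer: 0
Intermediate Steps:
K = 2 (K = -3 + 5 = 2)
c(t) = (2 + t)/(2*t) (c(t) = (t + 2)/(t + t) = (2 + t)/((2*t)) = (2 + t)*(1/(2*t)) = (2 + t)/(2*t))
Y(U, R) = -5 + U
(11*Y(5, (6 + c(5)) - 2))*5 = (11*(-5 + 5))*5 = (11*0)*5 = 0*5 = 0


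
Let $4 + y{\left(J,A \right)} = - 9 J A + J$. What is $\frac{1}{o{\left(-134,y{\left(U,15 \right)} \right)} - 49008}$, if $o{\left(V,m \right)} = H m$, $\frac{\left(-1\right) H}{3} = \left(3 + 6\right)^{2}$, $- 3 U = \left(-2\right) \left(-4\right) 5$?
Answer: $- \frac{1}{482196} \approx -2.0738 \cdot 10^{-6}$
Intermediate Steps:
$U = - \frac{40}{3}$ ($U = - \frac{\left(-2\right) \left(-4\right) 5}{3} = - \frac{8 \cdot 5}{3} = \left(- \frac{1}{3}\right) 40 = - \frac{40}{3} \approx -13.333$)
$H = -243$ ($H = - 3 \left(3 + 6\right)^{2} = - 3 \cdot 9^{2} = \left(-3\right) 81 = -243$)
$y{\left(J,A \right)} = -4 + J - 9 A J$ ($y{\left(J,A \right)} = -4 + \left(- 9 J A + J\right) = -4 - \left(- J + 9 A J\right) = -4 + J - 9 A J$)
$o{\left(V,m \right)} = - 243 m$
$\frac{1}{o{\left(-134,y{\left(U,15 \right)} \right)} - 49008} = \frac{1}{- 243 \left(-4 - \frac{40}{3} - 135 \left(- \frac{40}{3}\right)\right) - 49008} = \frac{1}{- 243 \left(-4 - \frac{40}{3} + 1800\right) - 49008} = \frac{1}{\left(-243\right) \frac{5348}{3} - 49008} = \frac{1}{-433188 - 49008} = \frac{1}{-482196} = - \frac{1}{482196}$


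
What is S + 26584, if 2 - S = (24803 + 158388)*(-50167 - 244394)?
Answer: 53960950737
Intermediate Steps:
S = 53960924153 (S = 2 - (24803 + 158388)*(-50167 - 244394) = 2 - 183191*(-294561) = 2 - 1*(-53960924151) = 2 + 53960924151 = 53960924153)
S + 26584 = 53960924153 + 26584 = 53960950737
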